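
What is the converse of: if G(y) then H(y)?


The converse of (P → Q) is (Q → P). It is not in general equivalent to the original.
Here P = 'G(y)' and Q = 'H(y)'.

If H(y), then G(y).


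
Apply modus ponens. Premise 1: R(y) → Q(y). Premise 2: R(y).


Modus ponens: from (P → Q) and P, infer Q.
P = 'R(y)' is asserted, and P → Q holds, so Q follows.

Q(y).


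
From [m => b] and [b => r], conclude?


Hypothetical syllogism: from (P → Q) and (Q → R), infer (P → R).
Chain the two implications through the shared middle term 'b'.

m => r


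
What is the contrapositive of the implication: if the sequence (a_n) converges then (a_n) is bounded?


The contrapositive of (P → Q) is (¬Q → ¬P); it is logically equivalent to the original.
Here P = 'the sequence (a_n) converges' and Q = '(a_n) is bounded'.

If not ((a_n) is bounded), then not (the sequence (a_n) converges).


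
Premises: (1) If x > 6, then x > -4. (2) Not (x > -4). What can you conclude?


Modus tollens: from (P → Q) and ¬Q, infer ¬P.
Q = 'x > -4' is denied; since P → Q, P must also fail.

Not (x > 6).


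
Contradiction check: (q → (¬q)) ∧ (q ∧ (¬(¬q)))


Truth table over {q}:
q | φ
-----
F | F
T | F
Every row is false.

Yes, it is a contradiction.


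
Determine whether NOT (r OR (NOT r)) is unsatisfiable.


Truth table over {r}:
r | φ
-----
F | F
T | F
Every row is false.

Yes, it is a contradiction.


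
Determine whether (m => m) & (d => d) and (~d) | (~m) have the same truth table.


Compare truth tables:
d | m | φ | ψ
-------------
False | False | True | True
True | False | True | True
False | True | True | True
True | True | True | False
They differ at row 4 (d=True, m=True): φ=True but ψ=False.

No, they are not logically equivalent.


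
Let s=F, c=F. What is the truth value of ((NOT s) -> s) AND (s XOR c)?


Substitute s=F, c=F:
NOT s = T
(NOT s) -> s = T -> F = F
s XOR c = F XOR F = F
((NOT s) -> s) AND (s XOR c) = F AND F = F

F


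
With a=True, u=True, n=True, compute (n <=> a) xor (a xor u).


Substitute a=True, u=True, n=True:
n <=> a = True <=> True = True
a xor u = True xor True = False
(n <=> a) xor (a xor u) = True xor False = True

True


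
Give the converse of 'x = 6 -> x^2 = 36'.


The converse of (P → Q) is (Q → P). It is not in general equivalent to the original.
Here P = 'x = 6' and Q = 'x^2 = 36'.

If x^2 = 36, then x = 6.


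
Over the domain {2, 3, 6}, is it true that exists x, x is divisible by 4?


Evaluate the predicate on each element: 2:False, 3:False, 6:False.
No element satisfies the predicate.

False


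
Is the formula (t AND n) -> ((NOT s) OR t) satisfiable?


Search for a satisfying assignment over {n, s, t}.
Try n=F, s=F, t=F: the formula evaluates to T.
A satisfying assignment exists.

Satisfiable.


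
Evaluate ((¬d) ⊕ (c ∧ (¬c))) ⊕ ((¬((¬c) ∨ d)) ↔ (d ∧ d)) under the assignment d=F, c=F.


Substitute d=F, c=F:
¬d = T
¬c = T
c ∧ (¬c) = F ∧ T = F
(¬d) ⊕ (c ∧ (¬c)) = T ⊕ F = T
¬c = T
(¬c) ∨ d = T ∨ F = T
¬((¬c) ∨ d) = F
d ∧ d = F ∧ F = F
(¬((¬c) ∨ d)) ↔ (d ∧ d) = F ↔ F = T
((¬d) ⊕ (c ∧ (¬c))) ⊕ ((¬((¬c) ∨ d)) ↔ (d ∧ d)) = T ⊕ T = F

F


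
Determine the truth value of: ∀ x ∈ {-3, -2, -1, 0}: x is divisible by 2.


Evaluate the predicate on each element: -3:F, -2:T, -1:F, 0:T.
Counterexample x = -3 fails the predicate.

F


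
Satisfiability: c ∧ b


Search for a satisfying assignment over {b, c}.
Try b=T, c=T: the formula evaluates to T.
A satisfying assignment exists.

Satisfiable.


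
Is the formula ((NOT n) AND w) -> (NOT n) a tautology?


Build the truth table over {n, w}:
n | w | φ
---------
F | F | T
T | F | T
F | T | T
T | T | T
Every row evaluates to true.

Yes, it is a tautology.


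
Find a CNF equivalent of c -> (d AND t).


Step 1: Rewrite c → (d ∧ t) as ¬c ∨ (d ∧ t).
Step 2: Distribute ∨ over ∧.

((NOT c) OR d) AND ((NOT c) OR t)


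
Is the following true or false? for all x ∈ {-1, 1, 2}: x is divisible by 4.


Evaluate the predicate on each element: -1:F, 1:F, 2:F.
Counterexample x = -1 fails the predicate.

F


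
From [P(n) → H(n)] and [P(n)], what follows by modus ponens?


Modus ponens: from (P → Q) and P, infer Q.
P = 'P(n)' is asserted, and P → Q holds, so Q follows.

H(n).


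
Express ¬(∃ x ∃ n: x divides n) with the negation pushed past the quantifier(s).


Negation flips each quantifier (∀↔∃) and negates the inner predicate.
¬(∃ x ∃ n: φ) = ∀ x ∀ n: ¬φ.

∀ x ∀ n: ¬(x divides n)


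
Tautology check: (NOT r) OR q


Build the truth table over {q, r}:
q | r | φ
---------
F | F | T
T | F | T
F | T | F
T | T | T
Counterexample at row 3: with q=F, r=T, the formula is F.

No, it is not a tautology.


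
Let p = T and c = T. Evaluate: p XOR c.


Exclusive or is true when exactly one operand is true.
Substitute: p=T, c=T.
T XOR T evaluates to F.

F


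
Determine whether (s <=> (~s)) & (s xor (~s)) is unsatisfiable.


Truth table over {s}:
s | φ
-----
False | False
True | False
Every row is false.

Yes, it is a contradiction.


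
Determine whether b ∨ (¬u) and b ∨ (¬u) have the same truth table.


Compare truth tables:
b | u | φ | ψ
-------------
F | F | T | T
T | F | T | T
F | T | F | F
T | T | T | T
The columns φ and ψ agree on every row.

Yes, they are logically equivalent.


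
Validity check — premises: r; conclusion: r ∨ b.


This matches the form of disjunction introduction: the conclusion follows in every model of the premises.

Valid.


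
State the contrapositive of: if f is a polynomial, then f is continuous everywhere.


The contrapositive of (P → Q) is (¬Q → ¬P); it is logically equivalent to the original.
Here P = 'f is a polynomial' and Q = 'f is continuous everywhere'.

If not (f is continuous everywhere), then not (f is a polynomial).


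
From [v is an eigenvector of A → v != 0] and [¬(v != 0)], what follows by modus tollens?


Modus tollens: from (P → Q) and ¬Q, infer ¬P.
Q = 'v != 0' is denied; since P → Q, P must also fail.

Not (v is an eigenvector of A).


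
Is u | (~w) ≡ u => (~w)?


Compare truth tables:
u | w | φ | ψ
-------------
False | False | True | True
True | False | True | True
False | True | False | True
True | True | True | False
They differ at row 3 (u=False, w=True): φ=False but ψ=True.

No, they are not logically equivalent.


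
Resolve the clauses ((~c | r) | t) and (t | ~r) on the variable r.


The clauses contain complementary literals r and ~r.
Resolution eliminates this pair and disjoins the remaining literals (merging duplicates).

(~c | t)


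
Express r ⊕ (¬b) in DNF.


Step 1: r ⊕ (¬b) is true exactly when they disagree: (r ∧ ¬(¬b)) ∨ (¬r ∧ (¬b)).
Step 2: Eliminate any double negations (¬¬X = X).

(r ∧ b) ∨ ((¬r) ∧ (¬b))


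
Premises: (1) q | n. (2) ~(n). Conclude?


Disjunctive syllogism: from (P ∨ Q) and ¬P, infer Q.
One disjunct, 'n', is ruled out; the other must hold.

q


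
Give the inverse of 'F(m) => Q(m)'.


The inverse of (P → Q) is (¬P → ¬Q). It is equivalent to the converse, not to the original.
Here P = 'F(m)' and Q = 'Q(m)'.

If not (F(m)), then not (Q(m)).


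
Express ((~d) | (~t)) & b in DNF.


Step 1: Distribute ∧ over ∨: ((¬d) ∨ (¬t)) ∧ b = ((¬d) ∧ b) ∨ ((¬t) ∧ b).

((~d) & b) | ((~t) & b)


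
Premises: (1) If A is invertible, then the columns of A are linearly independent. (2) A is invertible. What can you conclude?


Modus ponens: from (P → Q) and P, infer Q.
P = 'A is invertible' is asserted, and P → Q holds, so Q follows.

the columns of A are linearly independent.


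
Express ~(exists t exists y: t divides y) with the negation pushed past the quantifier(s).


Negation flips each quantifier (∀↔∃) and negates the inner predicate.
¬(exists t exists y: φ) = forall t forall y: ¬φ.

forall t forall y: ~(t divides y)


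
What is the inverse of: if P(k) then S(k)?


The inverse of (P → Q) is (¬P → ¬Q). It is equivalent to the converse, not to the original.
Here P = 'P(k)' and Q = 'S(k)'.

If not (P(k)), then not (S(k)).


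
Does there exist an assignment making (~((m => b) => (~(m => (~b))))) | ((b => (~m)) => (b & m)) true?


Search for a satisfying assignment over {b, m}.
Try b=False, m=False: the formula evaluates to True.
A satisfying assignment exists.

Satisfiable.


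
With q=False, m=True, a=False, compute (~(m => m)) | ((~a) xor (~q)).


Substitute q=False, m=True, a=False:
m => m = True => True = True
~(m => m) = False
~a = True
~q = True
(~a) xor (~q) = True xor True = False
(~(m => m)) | ((~a) xor (~q)) = False | False = False

False


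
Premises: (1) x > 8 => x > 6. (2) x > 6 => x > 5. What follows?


Hypothetical syllogism: from (P → Q) and (Q → R), infer (P → R).
Chain the two implications through the shared middle term 'x > 6'.

x > 8 => x > 5


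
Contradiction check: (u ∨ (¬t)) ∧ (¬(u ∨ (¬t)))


Truth table over {t, u}:
t | u | φ
---------
F | F | F
T | F | F
F | T | F
T | T | F
Every row is false.

Yes, it is a contradiction.


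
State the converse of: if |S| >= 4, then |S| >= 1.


The converse of (P → Q) is (Q → P). It is not in general equivalent to the original.
Here P = '|S| >= 4' and Q = '|S| >= 1'.

If |S| >= 1, then |S| >= 4.


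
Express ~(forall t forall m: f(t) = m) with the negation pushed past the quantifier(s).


Negation flips each quantifier (∀↔∃) and negates the inner predicate.
¬(forall t forall m: φ) = exists t exists m: ¬φ.

exists t exists m: ~(f(t) = m)


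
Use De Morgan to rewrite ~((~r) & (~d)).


De Morgan: the negation of a conjunction is the disjunction of the negations.
Distribute ~ across &, flipping it to |, and negate each literal.

r | d


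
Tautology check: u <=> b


Build the truth table over {b, u}:
b | u | φ
---------
False | False | True
True | False | False
False | True | False
True | True | True
Counterexample at row 2: with b=True, u=False, the formula is False.

No, it is not a tautology.


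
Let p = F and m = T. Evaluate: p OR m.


Disjunction is false only when both operands are false.
Substitute: p=F, m=T.
F OR T evaluates to T.

T


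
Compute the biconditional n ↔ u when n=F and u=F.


Biconditional is true when both operands have the same truth value.
Substitute: n=F, u=F.
F ↔ F evaluates to T.

T


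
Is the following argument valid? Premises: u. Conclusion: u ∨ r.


This matches the form of disjunction introduction: the conclusion follows in every model of the premises.

Valid.


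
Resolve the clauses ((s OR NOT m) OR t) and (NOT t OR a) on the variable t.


The clauses contain complementary literals t and NOTt.
Resolution eliminates this pair and disjoins the remaining literals (merging duplicates).

((s OR NOT m) OR a)


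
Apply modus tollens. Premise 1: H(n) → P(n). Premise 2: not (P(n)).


Modus tollens: from (P → Q) and ¬Q, infer ¬P.
Q = 'P(n)' is denied; since P → Q, P must also fail.

Not (H(n)).


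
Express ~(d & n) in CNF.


Step 1: Apply De Morgan: ¬(d ∧ n) = ¬d ∨ ¬n.

(~d) | (~n)


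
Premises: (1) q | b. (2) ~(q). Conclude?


Disjunctive syllogism: from (P ∨ Q) and ¬P, infer Q.
One disjunct, 'q', is ruled out; the other must hold.

b


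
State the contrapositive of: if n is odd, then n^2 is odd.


The contrapositive of (P → Q) is (¬Q → ¬P); it is logically equivalent to the original.
Here P = 'n is odd' and Q = 'n^2 is odd'.

If not (n^2 is odd), then not (n is odd).


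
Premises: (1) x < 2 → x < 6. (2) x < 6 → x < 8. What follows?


Hypothetical syllogism: from (P → Q) and (Q → R), infer (P → R).
Chain the two implications through the shared middle term 'x < 6'.

x < 2 → x < 8


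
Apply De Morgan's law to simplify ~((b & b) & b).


De Morgan: the negation of a conjunction is the disjunction of the negations.
Distribute ~ across &, flipping it to |, and negate each literal.

((~b) | (~b)) | (~b)


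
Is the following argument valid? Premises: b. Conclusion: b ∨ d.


This matches the form of disjunction introduction: the conclusion follows in every model of the premises.

Valid.


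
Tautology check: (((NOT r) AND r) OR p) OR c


Build the truth table over {c, p, r}:
c | p | r | φ
-------------
F | F | F | F
T | F | F | T
F | T | F | T
T | T | F | T
F | F | T | F
T | F | T | T
F | T | T | T
T | T | T | T
Counterexample at row 1: with c=F, p=F, r=F, the formula is F.

No, it is not a tautology.


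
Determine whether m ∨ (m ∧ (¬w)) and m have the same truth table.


Compare truth tables:
m | w | φ | ψ
-------------
F | F | F | F
T | F | T | T
F | T | F | F
T | T | T | T
The columns φ and ψ agree on every row.

Yes, they are logically equivalent.


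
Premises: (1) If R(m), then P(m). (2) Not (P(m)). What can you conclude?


Modus tollens: from (P → Q) and ¬Q, infer ¬P.
Q = 'P(m)' is denied; since P → Q, P must also fail.

Not (R(m)).


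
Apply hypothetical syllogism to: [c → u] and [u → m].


Hypothetical syllogism: from (P → Q) and (Q → R), infer (P → R).
Chain the two implications through the shared middle term 'u'.

c → m


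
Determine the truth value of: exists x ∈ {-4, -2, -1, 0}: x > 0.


Evaluate the predicate on each element: -4:False, -2:False, -1:False, 0:False.
No element satisfies the predicate.

False


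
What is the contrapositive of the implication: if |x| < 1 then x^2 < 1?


The contrapositive of (P → Q) is (¬Q → ¬P); it is logically equivalent to the original.
Here P = '|x| < 1' and Q = 'x^2 < 1'.

If not (x^2 < 1), then not (|x| < 1).


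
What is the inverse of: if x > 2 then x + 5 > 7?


The inverse of (P → Q) is (¬P → ¬Q). It is equivalent to the converse, not to the original.
Here P = 'x > 2' and Q = 'x + 5 > 7'.

If not (x > 2), then not (x + 5 > 7).


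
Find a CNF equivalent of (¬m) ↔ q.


Step 1: Rewrite (¬m) ↔ q as ((¬m) → q) ∧ (q → (¬m)).
Step 2: Rewrite each implication as a disjunction.
Step 3: Eliminate any double negations (¬¬X = X).

(m ∨ q) ∧ ((¬q) ∨ (¬m))


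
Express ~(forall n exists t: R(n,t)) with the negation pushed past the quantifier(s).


Negation flips each quantifier (∀↔∃) and negates the inner predicate.
¬(forall n exists t: φ) = exists n forall t: ¬φ.

exists n forall t: ~(R(n,t))


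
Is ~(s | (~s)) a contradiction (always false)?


Truth table over {s}:
s | φ
-----
False | False
True | False
Every row is false.

Yes, it is a contradiction.


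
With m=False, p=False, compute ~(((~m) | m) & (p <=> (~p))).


Substitute m=False, p=False:
~m = True
(~m) | m = True | False = True
~p = True
p <=> (~p) = False <=> True = False
((~m) | m) & (p <=> (~p)) = True & False = False
~(((~m) | m) & (p <=> (~p))) = True

True


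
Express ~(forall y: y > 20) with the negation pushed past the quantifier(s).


¬(forall x: φ) = exists x: ¬φ, and ¬(exists x: φ) = forall x: ¬φ.
Apply to the universal statement.

exists y: ~(y > 20)


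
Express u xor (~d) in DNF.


Step 1: u ⊕ (¬d) is true exactly when they disagree: (u ∧ ¬(¬d)) ∨ (¬u ∧ (¬d)).
Step 2: Eliminate any double negations (¬¬X = X).

(u & d) | ((~u) & (~d))


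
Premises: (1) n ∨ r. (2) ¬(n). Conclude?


Disjunctive syllogism: from (P ∨ Q) and ¬P, infer Q.
One disjunct, 'n', is ruled out; the other must hold.

r


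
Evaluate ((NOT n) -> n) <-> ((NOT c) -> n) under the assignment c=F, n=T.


Substitute c=F, n=T:
NOT n = F
(NOT n) -> n = F -> T = T
NOT c = T
(NOT c) -> n = T -> T = T
((NOT n) -> n) <-> ((NOT c) -> n) = T <-> T = T

T


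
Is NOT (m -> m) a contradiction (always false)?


Truth table over {m}:
m | φ
-----
F | F
T | F
Every row is false.

Yes, it is a contradiction.


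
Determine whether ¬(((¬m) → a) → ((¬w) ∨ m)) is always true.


Build the truth table over {a, m, w}:
a | m | w | φ
-------------
F | F | F | F
T | F | F | F
F | T | F | F
T | T | F | F
F | F | T | F
T | F | T | T
F | T | T | F
T | T | T | F
Counterexample at row 1: with a=F, m=F, w=F, the formula is F.

No, it is not a tautology.


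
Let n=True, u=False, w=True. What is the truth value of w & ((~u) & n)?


Substitute n=True, u=False, w=True:
~u = True
(~u) & n = True & True = True
w & ((~u) & n) = True & True = True

True


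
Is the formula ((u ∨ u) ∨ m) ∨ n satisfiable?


Search for a satisfying assignment over {m, n, u}.
Try m=T, n=F, u=F: the formula evaluates to T.
A satisfying assignment exists.

Satisfiable.


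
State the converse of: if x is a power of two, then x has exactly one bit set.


The converse of (P → Q) is (Q → P). It is not in general equivalent to the original.
Here P = 'x is a power of two' and Q = 'x has exactly one bit set'.

If x has exactly one bit set, then x is a power of two.


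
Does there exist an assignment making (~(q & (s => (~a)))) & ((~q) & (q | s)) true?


Search for a satisfying assignment over {a, q, s}.
Try a=False, q=False, s=True: the formula evaluates to True.
A satisfying assignment exists.

Satisfiable.


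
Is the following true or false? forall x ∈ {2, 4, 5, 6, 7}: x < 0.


Evaluate the predicate on each element: 2:False, 4:False, 5:False, 6:False, 7:False.
Counterexample x = 2 fails the predicate.

False


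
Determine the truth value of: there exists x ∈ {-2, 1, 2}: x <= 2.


Evaluate the predicate on each element: -2:T, 1:T, 2:T.
Witness x = -2 satisfies the predicate.

T


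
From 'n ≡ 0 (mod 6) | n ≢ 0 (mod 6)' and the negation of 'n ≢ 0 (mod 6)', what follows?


Disjunctive syllogism: from (P ∨ Q) and ¬P, infer Q.
One disjunct, 'n ≢ 0 (mod 6)', is ruled out; the other must hold.

n ≡ 0 (mod 6)


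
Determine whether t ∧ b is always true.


Build the truth table over {b, t}:
b | t | φ
---------
F | F | F
T | F | F
F | T | F
T | T | T
Counterexample at row 1: with b=F, t=F, the formula is F.

No, it is not a tautology.


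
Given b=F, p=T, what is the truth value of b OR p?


Disjunction is false only when both operands are false.
Substitute: b=F, p=T.
F OR T evaluates to T.

T


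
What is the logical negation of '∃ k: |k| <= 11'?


¬(∀ x: φ) = ∃ x: ¬φ, and ¬(∃ x: φ) = ∀ x: ¬φ.
Apply to the existential statement.

∀ k: ¬(|k| <= 11)


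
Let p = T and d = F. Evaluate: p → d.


Implication is false only when antecedent is true and consequent is false.
Substitute: p=T, d=F.
T → F evaluates to F.

F


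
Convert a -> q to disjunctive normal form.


Step 1: Rewrite a → q as ¬a ∨ q.

(NOT a) OR q


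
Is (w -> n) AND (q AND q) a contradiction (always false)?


Truth table over {n, q, w}:
n | q | w | φ
-------------
F | F | F | F
T | F | F | F
F | T | F | T
T | T | F | T
F | F | T | F
T | F | T | F
F | T | T | F
T | T | T | T
Satisfying assignment at row 3: n=F, q=T, w=F gives T.

No, it is not a contradiction.


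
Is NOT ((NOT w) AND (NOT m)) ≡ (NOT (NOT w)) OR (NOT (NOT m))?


Compare truth tables:
m | w | φ | ψ
-------------
F | F | F | F
T | F | T | T
F | T | T | T
T | T | T | T
The columns φ and ψ agree on every row.

Yes, they are logically equivalent.


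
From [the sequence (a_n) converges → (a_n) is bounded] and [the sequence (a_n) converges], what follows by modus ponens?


Modus ponens: from (P → Q) and P, infer Q.
P = 'the sequence (a_n) converges' is asserted, and P → Q holds, so Q follows.

(a_n) is bounded.


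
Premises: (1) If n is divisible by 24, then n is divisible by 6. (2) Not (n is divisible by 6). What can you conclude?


Modus tollens: from (P → Q) and ¬Q, infer ¬P.
Q = 'n is divisible by 6' is denied; since P → Q, P must also fail.

Not (n is divisible by 24).


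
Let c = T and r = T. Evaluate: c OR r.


Disjunction is false only when both operands are false.
Substitute: c=T, r=T.
T OR T evaluates to T.

T


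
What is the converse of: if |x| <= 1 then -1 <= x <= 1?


The converse of (P → Q) is (Q → P). It is not in general equivalent to the original.
Here P = '|x| <= 1' and Q = '-1 <= x <= 1'.

If -1 <= x <= 1, then |x| <= 1.


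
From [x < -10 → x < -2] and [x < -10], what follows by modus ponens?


Modus ponens: from (P → Q) and P, infer Q.
P = 'x < -10' is asserted, and P → Q holds, so Q follows.

x < -2.


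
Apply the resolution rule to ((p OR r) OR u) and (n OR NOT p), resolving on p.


The clauses contain complementary literals p and NOTp.
Resolution eliminates this pair and disjoins the remaining literals (merging duplicates).

((u OR r) OR n)


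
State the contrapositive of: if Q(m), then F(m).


The contrapositive of (P → Q) is (¬Q → ¬P); it is logically equivalent to the original.
Here P = 'Q(m)' and Q = 'F(m)'.

If not (F(m)), then not (Q(m)).


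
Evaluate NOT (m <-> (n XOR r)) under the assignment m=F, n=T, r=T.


Substitute m=F, n=T, r=T:
n XOR r = T XOR T = F
m <-> (n XOR r) = F <-> F = T
NOT (m <-> (n XOR r)) = F

F


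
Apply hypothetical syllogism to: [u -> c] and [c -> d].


Hypothetical syllogism: from (P → Q) and (Q → R), infer (P → R).
Chain the two implications through the shared middle term 'c'.

u -> d


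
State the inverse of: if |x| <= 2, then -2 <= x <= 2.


The inverse of (P → Q) is (¬P → ¬Q). It is equivalent to the converse, not to the original.
Here P = '|x| <= 2' and Q = '-2 <= x <= 2'.

If not (|x| <= 2), then not (-2 <= x <= 2).


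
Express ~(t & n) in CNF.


Step 1: Apply De Morgan: ¬(t ∧ n) = ¬t ∨ ¬n.

(~t) | (~n)


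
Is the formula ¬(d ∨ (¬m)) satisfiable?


Search for a satisfying assignment over {d, m}.
Try d=F, m=T: the formula evaluates to T.
A satisfying assignment exists.

Satisfiable.


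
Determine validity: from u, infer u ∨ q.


This matches the form of disjunction introduction: the conclusion follows in every model of the premises.

Valid.


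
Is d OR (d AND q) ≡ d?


Compare truth tables:
d | q | φ | ψ
-------------
F | F | F | F
T | F | T | T
F | T | F | F
T | T | T | T
The columns φ and ψ agree on every row.

Yes, they are logically equivalent.


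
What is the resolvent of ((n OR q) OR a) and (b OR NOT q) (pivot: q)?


The clauses contain complementary literals q and NOTq.
Resolution eliminates this pair and disjoins the remaining literals (merging duplicates).

((a OR n) OR b)


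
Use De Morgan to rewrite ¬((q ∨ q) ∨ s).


De Morgan: the negation of a disjunction is the conjunction of the negations.
Distribute ¬ across ∨, flipping it to ∧, and negate each literal.

((¬q) ∧ (¬q)) ∧ (¬s)


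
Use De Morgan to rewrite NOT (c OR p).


De Morgan: the negation of a disjunction is the conjunction of the negations.
Distribute NOT across OR, flipping it to AND, and negate each literal.

(NOT c) AND (NOT p)


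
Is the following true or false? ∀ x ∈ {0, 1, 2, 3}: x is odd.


Evaluate the predicate on each element: 0:F, 1:T, 2:F, 3:T.
Counterexample x = 0 fails the predicate.

F


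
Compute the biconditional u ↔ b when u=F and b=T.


Biconditional is true when both operands have the same truth value.
Substitute: u=F, b=T.
F ↔ T evaluates to F.

F


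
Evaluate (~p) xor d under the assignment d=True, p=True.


Substitute d=True, p=True:
~p = False
(~p) xor d = False xor True = True

True


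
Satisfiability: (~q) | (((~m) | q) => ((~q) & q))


Search for a satisfying assignment over {m, q}.
Try m=False, q=False: the formula evaluates to True.
A satisfying assignment exists.

Satisfiable.


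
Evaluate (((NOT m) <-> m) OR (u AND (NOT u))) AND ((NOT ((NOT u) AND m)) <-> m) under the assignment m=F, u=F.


Substitute m=F, u=F:
NOT m = T
(NOT m) <-> m = T <-> F = F
NOT u = T
u AND (NOT u) = F AND T = F
((NOT m) <-> m) OR (u AND (NOT u)) = F OR F = F
NOT u = T
(NOT u) AND m = T AND F = F
NOT ((NOT u) AND m) = T
(NOT ((NOT u) AND m)) <-> m = T <-> F = F
(((NOT m) <-> m) OR (u AND (NOT u))) AND ((NOT ((NOT u) AND m)) <-> m) = F AND F = F

F


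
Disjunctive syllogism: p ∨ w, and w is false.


Disjunctive syllogism: from (P ∨ Q) and ¬P, infer Q.
One disjunct, 'w', is ruled out; the other must hold.

p


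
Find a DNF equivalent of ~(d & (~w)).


Step 1: Apply De Morgan: ¬(d ∧ (¬w)) = ¬d ∨ ¬(¬w).
Step 2: Eliminate any double negations (¬¬X = X).

(~d) | w


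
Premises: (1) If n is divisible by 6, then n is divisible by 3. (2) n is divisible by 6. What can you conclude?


Modus ponens: from (P → Q) and P, infer Q.
P = 'n is divisible by 6' is asserted, and P → Q holds, so Q follows.

n is divisible by 3.


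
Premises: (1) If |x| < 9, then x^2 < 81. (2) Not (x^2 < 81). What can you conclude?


Modus tollens: from (P → Q) and ¬Q, infer ¬P.
Q = 'x^2 < 81' is denied; since P → Q, P must also fail.

Not (|x| < 9).


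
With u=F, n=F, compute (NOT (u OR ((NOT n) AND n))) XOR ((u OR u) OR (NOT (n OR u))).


Substitute u=F, n=F:
NOT n = T
(NOT n) AND n = T AND F = F
u OR ((NOT n) AND n) = F OR F = F
NOT (u OR ((NOT n) AND n)) = T
u OR u = F OR F = F
n OR u = F OR F = F
NOT (n OR u) = T
(u OR u) OR (NOT (n OR u)) = F OR T = T
(NOT (u OR ((NOT n) AND n))) XOR ((u OR u) OR (NOT (n OR u))) = T XOR T = F

F


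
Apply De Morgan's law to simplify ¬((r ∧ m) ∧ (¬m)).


De Morgan: the negation of a conjunction is the disjunction of the negations.
Distribute ¬ across ∧, flipping it to ∨, and negate each literal.

((¬r) ∨ (¬m)) ∨ m


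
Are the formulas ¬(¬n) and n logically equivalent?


Compare truth tables:
n | φ | ψ
---------
F | F | F
T | T | T
The columns φ and ψ agree on every row.

Yes, they are logically equivalent.


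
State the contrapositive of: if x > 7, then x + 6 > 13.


The contrapositive of (P → Q) is (¬Q → ¬P); it is logically equivalent to the original.
Here P = 'x > 7' and Q = 'x + 6 > 13'.

If not (x + 6 > 13), then not (x > 7).


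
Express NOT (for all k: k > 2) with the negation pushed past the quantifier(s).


¬(for all x: φ) = there exists x: ¬φ, and ¬(there exists x: φ) = for all x: ¬φ.
Apply to the universal statement.

there exists k: NOT(k > 2)


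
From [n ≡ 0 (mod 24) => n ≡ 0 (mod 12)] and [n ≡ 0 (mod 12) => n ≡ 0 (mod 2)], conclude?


Hypothetical syllogism: from (P → Q) and (Q → R), infer (P → R).
Chain the two implications through the shared middle term 'n ≡ 0 (mod 12)'.

n ≡ 0 (mod 24) => n ≡ 0 (mod 2)


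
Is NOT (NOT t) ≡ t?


Compare truth tables:
t | φ | ψ
---------
F | F | F
T | T | T
The columns φ and ψ agree on every row.

Yes, they are logically equivalent.


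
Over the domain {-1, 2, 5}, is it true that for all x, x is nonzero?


Evaluate the predicate on each element: -1:T, 2:T, 5:T.
Every element satisfies the predicate.

T


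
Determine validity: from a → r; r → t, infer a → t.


This matches the form of hypothetical syllogism: the conclusion follows in every model of the premises.

Valid.


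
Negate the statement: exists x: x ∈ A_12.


¬(forall x: φ) = exists x: ¬φ, and ¬(exists x: φ) = forall x: ¬φ.
Apply to the existential statement.

forall x: ~(x ∈ A_12)


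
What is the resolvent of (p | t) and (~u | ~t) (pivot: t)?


The clauses contain complementary literals t and ~t.
Resolution eliminates this pair and disjoins the remaining literals (merging duplicates).

(p | ~u)


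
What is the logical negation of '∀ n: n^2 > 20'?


¬(∀ x: φ) = ∃ x: ¬φ, and ¬(∃ x: φ) = ∀ x: ¬φ.
Apply to the universal statement.

∃ n: ¬(n^2 > 20)


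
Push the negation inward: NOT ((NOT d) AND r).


De Morgan: the negation of a conjunction is the disjunction of the negations.
Distribute NOT across AND, flipping it to OR, and negate each literal.

d OR (NOT r)


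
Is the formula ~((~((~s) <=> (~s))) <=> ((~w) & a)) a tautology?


Build the truth table over {a, s, w}:
a | s | w | φ
-------------
False | False | False | False
True | False | False | True
False | True | False | False
True | True | False | True
False | False | True | False
True | False | True | False
False | True | True | False
True | True | True | False
Counterexample at row 1: with a=False, s=False, w=False, the formula is False.

No, it is not a tautology.


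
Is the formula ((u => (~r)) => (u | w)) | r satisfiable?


Search for a satisfying assignment over {r, u, w}.
Try r=True, u=False, w=False: the formula evaluates to True.
A satisfying assignment exists.

Satisfiable.


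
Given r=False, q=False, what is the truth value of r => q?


Implication is false only when antecedent is true and consequent is false.
Substitute: r=False, q=False.
False => False evaluates to True.

True


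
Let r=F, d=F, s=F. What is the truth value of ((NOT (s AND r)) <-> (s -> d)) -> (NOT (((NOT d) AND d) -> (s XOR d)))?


Substitute r=F, d=F, s=F:
s AND r = F AND F = F
NOT (s AND r) = T
s -> d = F -> F = T
(NOT (s AND r)) <-> (s -> d) = T <-> T = T
NOT d = T
(NOT d) AND d = T AND F = F
s XOR d = F XOR F = F
((NOT d) AND d) -> (s XOR d) = F -> F = T
NOT (((NOT d) AND d) -> (s XOR d)) = F
((NOT (s AND r)) <-> (s -> d)) -> (NOT (((NOT d) AND d) -> (s XOR d))) = T -> F = F

F


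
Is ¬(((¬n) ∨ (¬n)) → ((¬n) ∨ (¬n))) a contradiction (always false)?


Truth table over {n}:
n | φ
-----
F | F
T | F
Every row is false.

Yes, it is a contradiction.


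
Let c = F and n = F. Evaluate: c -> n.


Implication is false only when antecedent is true and consequent is false.
Substitute: c=F, n=F.
F -> F evaluates to T.

T


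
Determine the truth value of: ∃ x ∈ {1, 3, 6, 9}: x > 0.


Evaluate the predicate on each element: 1:T, 3:T, 6:T, 9:T.
Witness x = 1 satisfies the predicate.

T


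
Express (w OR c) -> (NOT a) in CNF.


Step 1: Rewrite as ¬(w ∨ c) ∨ (¬a) = (¬w ∧ ¬c) ∨ (¬a).
Step 2: Distribute ∨ over ∧.

((NOT w) OR (NOT a)) AND ((NOT c) OR (NOT a))


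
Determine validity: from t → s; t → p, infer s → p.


This is (no valid rule). There exist truth assignments where the premises are all true but the conclusion is false.

Invalid.


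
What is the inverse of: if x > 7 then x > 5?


The inverse of (P → Q) is (¬P → ¬Q). It is equivalent to the converse, not to the original.
Here P = 'x > 7' and Q = 'x > 5'.

If not (x > 7), then not (x > 5).


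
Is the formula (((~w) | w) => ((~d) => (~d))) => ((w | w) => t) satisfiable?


Search for a satisfying assignment over {d, t, w}.
Try d=False, t=False, w=False: the formula evaluates to True.
A satisfying assignment exists.

Satisfiable.


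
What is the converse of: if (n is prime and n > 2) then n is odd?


The converse of (P → Q) is (Q → P). It is not in general equivalent to the original.
Here P = '(n is prime and n > 2)' and Q = 'n is odd'.

If n is odd, then (n is prime and n > 2).


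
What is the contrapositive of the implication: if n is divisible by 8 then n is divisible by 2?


The contrapositive of (P → Q) is (¬Q → ¬P); it is logically equivalent to the original.
Here P = 'n is divisible by 8' and Q = 'n is divisible by 2'.

If not (n is divisible by 2), then not (n is divisible by 8).


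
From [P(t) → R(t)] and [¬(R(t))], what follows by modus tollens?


Modus tollens: from (P → Q) and ¬Q, infer ¬P.
Q = 'R(t)' is denied; since P → Q, P must also fail.

Not (P(t)).


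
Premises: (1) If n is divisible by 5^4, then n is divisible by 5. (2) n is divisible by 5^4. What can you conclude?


Modus ponens: from (P → Q) and P, infer Q.
P = 'n is divisible by 5^4' is asserted, and P → Q holds, so Q follows.

n is divisible by 5.


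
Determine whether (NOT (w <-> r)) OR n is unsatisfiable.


Truth table over {n, r, w}:
n | r | w | φ
-------------
F | F | F | F
T | F | F | T
F | T | F | T
T | T | F | T
F | F | T | T
T | F | T | T
F | T | T | F
T | T | T | T
Satisfying assignment at row 2: n=T, r=F, w=F gives T.

No, it is not a contradiction.


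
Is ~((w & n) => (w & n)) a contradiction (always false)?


Truth table over {n, w}:
n | w | φ
---------
False | False | False
True | False | False
False | True | False
True | True | False
Every row is false.

Yes, it is a contradiction.


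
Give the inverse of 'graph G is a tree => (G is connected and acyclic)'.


The inverse of (P → Q) is (¬P → ¬Q). It is equivalent to the converse, not to the original.
Here P = 'graph G is a tree' and Q = '(G is connected and acyclic)'.

If not (graph G is a tree), then not ((G is connected and acyclic)).


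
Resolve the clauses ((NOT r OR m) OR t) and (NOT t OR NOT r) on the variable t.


The clauses contain complementary literals t and NOTt.
Resolution eliminates this pair and disjoins the remaining literals (merging duplicates).

(m OR NOT r)


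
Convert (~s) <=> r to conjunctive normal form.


Step 1: Rewrite (¬s) ↔ r as ((¬s) → r) ∧ (r → (¬s)).
Step 2: Rewrite each implication as a disjunction.
Step 3: Eliminate any double negations (¬¬X = X).

(s | r) & ((~r) | (~s))


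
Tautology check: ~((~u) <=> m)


Build the truth table over {m, u}:
m | u | φ
---------
False | False | True
True | False | False
False | True | False
True | True | True
Counterexample at row 2: with m=True, u=False, the formula is False.

No, it is not a tautology.


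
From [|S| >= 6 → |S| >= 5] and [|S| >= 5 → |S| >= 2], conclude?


Hypothetical syllogism: from (P → Q) and (Q → R), infer (P → R).
Chain the two implications through the shared middle term '|S| >= 5'.

|S| >= 6 → |S| >= 2


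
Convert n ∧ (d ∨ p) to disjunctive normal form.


Step 1: Distribute ∧ over ∨: n ∧ (d ∨ p) = (n ∧ d) ∨ (n ∧ p).

(n ∧ d) ∨ (n ∧ p)


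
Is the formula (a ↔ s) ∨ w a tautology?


Build the truth table over {a, s, w}:
a | s | w | φ
-------------
F | F | F | T
T | F | F | F
F | T | F | F
T | T | F | T
F | F | T | T
T | F | T | T
F | T | T | T
T | T | T | T
Counterexample at row 2: with a=T, s=F, w=F, the formula is F.

No, it is not a tautology.


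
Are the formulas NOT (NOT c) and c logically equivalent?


Compare truth tables:
c | φ | ψ
---------
F | F | F
T | T | T
The columns φ and ψ agree on every row.

Yes, they are logically equivalent.


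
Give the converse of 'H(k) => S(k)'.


The converse of (P → Q) is (Q → P). It is not in general equivalent to the original.
Here P = 'H(k)' and Q = 'S(k)'.

If S(k), then H(k).


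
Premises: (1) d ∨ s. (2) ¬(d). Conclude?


Disjunctive syllogism: from (P ∨ Q) and ¬P, infer Q.
One disjunct, 'd', is ruled out; the other must hold.

s


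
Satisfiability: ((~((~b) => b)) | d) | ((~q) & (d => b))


Search for a satisfying assignment over {b, d, q}.
Try b=False, d=False, q=False: the formula evaluates to True.
A satisfying assignment exists.

Satisfiable.


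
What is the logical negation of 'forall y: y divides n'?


¬(forall x: φ) = exists x: ¬φ, and ¬(exists x: φ) = forall x: ¬φ.
Apply to the universal statement.

exists y: ~(y divides n)


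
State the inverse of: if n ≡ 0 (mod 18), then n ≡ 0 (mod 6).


The inverse of (P → Q) is (¬P → ¬Q). It is equivalent to the converse, not to the original.
Here P = 'n ≡ 0 (mod 18)' and Q = 'n ≡ 0 (mod 6)'.

If not (n ≡ 0 (mod 18)), then not (n ≡ 0 (mod 6)).


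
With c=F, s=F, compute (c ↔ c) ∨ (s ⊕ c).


Substitute c=F, s=F:
c ↔ c = F ↔ F = T
s ⊕ c = F ⊕ F = F
(c ↔ c) ∨ (s ⊕ c) = T ∨ F = T

T


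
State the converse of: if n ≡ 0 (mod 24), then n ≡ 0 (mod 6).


The converse of (P → Q) is (Q → P). It is not in general equivalent to the original.
Here P = 'n ≡ 0 (mod 24)' and Q = 'n ≡ 0 (mod 6)'.

If n ≡ 0 (mod 6), then n ≡ 0 (mod 24).


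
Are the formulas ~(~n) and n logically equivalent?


Compare truth tables:
n | φ | ψ
---------
False | False | False
True | True | True
The columns φ and ψ agree on every row.

Yes, they are logically equivalent.


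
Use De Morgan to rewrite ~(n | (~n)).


De Morgan: the negation of a disjunction is the conjunction of the negations.
Distribute ~ across |, flipping it to &, and negate each literal.

(~n) & n


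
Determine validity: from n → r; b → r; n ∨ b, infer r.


This matches the form of proof by cases: the conclusion follows in every model of the premises.

Valid.


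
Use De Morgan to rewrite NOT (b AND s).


De Morgan: the negation of a conjunction is the disjunction of the negations.
Distribute NOT across AND, flipping it to OR, and negate each literal.

(NOT b) OR (NOT s)


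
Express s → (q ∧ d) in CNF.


Step 1: Rewrite s → (q ∧ d) as ¬s ∨ (q ∧ d).
Step 2: Distribute ∨ over ∧.

((¬s) ∨ q) ∧ ((¬s) ∨ d)


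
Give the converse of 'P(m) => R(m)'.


The converse of (P → Q) is (Q → P). It is not in general equivalent to the original.
Here P = 'P(m)' and Q = 'R(m)'.

If R(m), then P(m).


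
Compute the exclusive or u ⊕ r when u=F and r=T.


Exclusive or is true when exactly one operand is true.
Substitute: u=F, r=T.
F ⊕ T evaluates to T.

T


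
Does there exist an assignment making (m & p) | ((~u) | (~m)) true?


Search for a satisfying assignment over {m, p, u}.
Try m=False, p=False, u=False: the formula evaluates to True.
A satisfying assignment exists.

Satisfiable.


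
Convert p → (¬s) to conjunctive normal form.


Step 1: Rewrite p → (¬s) as ¬p ∨ (¬s).

(¬p) ∨ (¬s)


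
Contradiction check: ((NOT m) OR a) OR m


Truth table over {a, m}:
a | m | φ
---------
F | F | T
T | F | T
F | T | T
T | T | T
Satisfying assignment at row 1: a=F, m=F gives T.

No, it is not a contradiction.


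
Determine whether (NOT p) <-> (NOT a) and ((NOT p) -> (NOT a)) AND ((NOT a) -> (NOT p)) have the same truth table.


Compare truth tables:
a | p | φ | ψ
-------------
F | F | T | T
T | F | F | F
F | T | F | F
T | T | T | T
The columns φ and ψ agree on every row.

Yes, they are logically equivalent.


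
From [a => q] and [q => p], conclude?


Hypothetical syllogism: from (P → Q) and (Q → R), infer (P → R).
Chain the two implications through the shared middle term 'q'.

a => p


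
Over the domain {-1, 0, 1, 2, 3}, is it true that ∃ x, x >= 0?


Evaluate the predicate on each element: -1:F, 0:T, 1:T, 2:T, 3:T.
Witness x = 0 satisfies the predicate.

T


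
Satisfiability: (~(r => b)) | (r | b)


Search for a satisfying assignment over {b, r}.
Try b=True, r=False: the formula evaluates to True.
A satisfying assignment exists.

Satisfiable.


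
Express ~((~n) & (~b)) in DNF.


Step 1: Apply De Morgan: ¬((¬n) ∧ (¬b)) = ¬(¬n) ∨ ¬(¬b).
Step 2: Eliminate any double negations (¬¬X = X).

n | b


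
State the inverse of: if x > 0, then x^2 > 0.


The inverse of (P → Q) is (¬P → ¬Q). It is equivalent to the converse, not to the original.
Here P = 'x > 0' and Q = 'x^2 > 0'.

If not (x > 0), then not (x^2 > 0).


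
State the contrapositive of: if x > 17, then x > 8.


The contrapositive of (P → Q) is (¬Q → ¬P); it is logically equivalent to the original.
Here P = 'x > 17' and Q = 'x > 8'.

If not (x > 8), then not (x > 17).
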